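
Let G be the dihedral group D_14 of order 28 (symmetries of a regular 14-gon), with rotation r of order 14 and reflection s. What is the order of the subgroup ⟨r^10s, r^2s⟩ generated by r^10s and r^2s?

|⟨r^10s⟩| = 2 and |⟨r^2s⟩| = 2, so |H| is a multiple of lcm(2, 2) = 2 and divides |G| = 28.
Closing under the operation: H = {e, r^2, r^4, r^6, r^8, r^10, r^12, s, r^2s, r^4s, r^6s, r^8s, r^10s, r^12s}, so |H| = 14.

14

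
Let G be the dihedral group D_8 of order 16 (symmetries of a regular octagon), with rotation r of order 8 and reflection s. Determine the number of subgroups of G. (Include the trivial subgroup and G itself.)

|G| = 16, so by Lagrange every subgroup order divides 16. Divisors: 1, 2, 4, 8, 16.
Subgroups by order — order 1: 1; order 2: 9; order 4: 5; order 8: 3; order 16: 1.
Total: 1 + 9 + 5 + 3 + 1 = 19.

19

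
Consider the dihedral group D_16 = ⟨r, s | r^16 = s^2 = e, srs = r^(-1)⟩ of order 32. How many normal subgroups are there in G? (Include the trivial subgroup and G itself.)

G has 36 subgroups. Checking conjugation-invariance by order — order 1: 1/1 normal; order 2: 1/17 normal; order 4: 1/9 normal; order 8: 1/5 normal; order 16: 3/3 normal; order 32: 1/1 normal.
Total normal subgroups: 8.

8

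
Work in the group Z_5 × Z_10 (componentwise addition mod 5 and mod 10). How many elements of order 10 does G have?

An element (a,b) has order lcm(ord(a), ord(b)); count pairs with lcm equal to 10.
Enumerating gives 24 such elements.

24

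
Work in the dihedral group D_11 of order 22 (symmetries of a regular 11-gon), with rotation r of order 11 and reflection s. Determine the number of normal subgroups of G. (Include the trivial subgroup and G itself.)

3

G has 14 subgroups. Checking conjugation-invariance by order — order 1: 1/1 normal; order 2: 0/11 normal; order 11: 1/1 normal; order 22: 1/1 normal.
Total normal subgroups: 3.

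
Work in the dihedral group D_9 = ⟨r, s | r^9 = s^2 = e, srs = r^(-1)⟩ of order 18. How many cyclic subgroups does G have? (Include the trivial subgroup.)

A cyclic subgroup of order d is generated by each of its φ(d) elements of order d, so the cyclic subgroups of order d number (#elements of order d)/φ(d).
Cyclic subgroups by order — order 1: 1; order 2: 9; order 3: 1; order 9: 1.
Total: 12.

12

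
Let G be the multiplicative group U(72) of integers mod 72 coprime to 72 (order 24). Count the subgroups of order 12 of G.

7

|G| = 24 and 12 | 24, so subgroups of order 12 are possible by Lagrange.
The subgroups of order 12 are: {1, 11, 13, 23, 25, 35, 37, 47, 49, 59, 61, 71}; {1, 11, 17, 19, 25, 35, 41, 43, 49, 59, 65, 67}; {1, 5, 7, 11, 25, 29, 31, 35, 49, 53, 55, 59}; {1, 5, 13, 17, 25, 29, 37, 41, 49, 53, 61, 65}; … (7 in all).
So G has 7 subgroups of order 12.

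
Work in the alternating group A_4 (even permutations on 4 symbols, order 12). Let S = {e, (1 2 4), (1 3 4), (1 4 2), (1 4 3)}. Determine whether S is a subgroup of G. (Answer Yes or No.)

No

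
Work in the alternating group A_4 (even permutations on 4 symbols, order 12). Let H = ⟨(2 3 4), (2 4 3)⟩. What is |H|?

|⟨(2 3 4)⟩| = 3 and |⟨(2 4 3)⟩| = 3, so |H| is a multiple of lcm(3, 3) = 3 and divides |G| = 12.
Closing under the operation: H = {e, (2 3 4), (2 4 3)}, so |H| = 3.

3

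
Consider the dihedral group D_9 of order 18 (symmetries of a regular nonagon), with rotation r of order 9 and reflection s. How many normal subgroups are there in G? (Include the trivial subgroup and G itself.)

4

G has 16 subgroups. Checking conjugation-invariance by order — order 1: 1/1 normal; order 2: 0/9 normal; order 3: 1/1 normal; order 6: 0/3 normal; order 9: 1/1 normal; order 18: 1/1 normal.
Total normal subgroups: 4.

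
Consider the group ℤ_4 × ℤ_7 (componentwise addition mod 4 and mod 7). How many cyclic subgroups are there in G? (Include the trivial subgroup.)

Group the elements of G by the cyclic subgroup they generate; each cyclic subgroup of order d accounts for φ(d) elements.
Cyclic subgroups by order — order 1: 1; order 2: 1; order 4: 1; order 7: 1; order 14: 1; order 28: 1.
Total: 6.

6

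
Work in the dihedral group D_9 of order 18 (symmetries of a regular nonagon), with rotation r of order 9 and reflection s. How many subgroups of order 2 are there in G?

|G| = 18 and 2 | 18, so subgroups of order 2 are possible by Lagrange.
The subgroups of order 2 are: {e, r^2s}; {e, r^3s}; {e, r^4s}; {e, r^5s}; … (9 in all).
So G has 9 subgroups of order 2.

9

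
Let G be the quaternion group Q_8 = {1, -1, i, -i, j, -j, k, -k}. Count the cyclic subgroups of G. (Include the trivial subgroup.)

Group the elements of G by the cyclic subgroup they generate; each cyclic subgroup of order d accounts for φ(d) elements.
Cyclic subgroups by order — order 1: 1; order 2: 1; order 4: 3.
Total: 5.

5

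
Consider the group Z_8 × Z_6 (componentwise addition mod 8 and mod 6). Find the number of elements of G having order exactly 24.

An element (a,b) has order lcm(ord(a), ord(b)); count pairs with lcm equal to 24.
Enumerating gives 16 such elements.

16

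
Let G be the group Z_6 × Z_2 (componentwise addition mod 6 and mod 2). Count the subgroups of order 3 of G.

1

|G| = 12 and 3 | 12, so subgroups of order 3 are possible by Lagrange.
The subgroups of order 3 are: {(0,0), (2,0), (4,0)}.
So G has 1 subgroup of order 3.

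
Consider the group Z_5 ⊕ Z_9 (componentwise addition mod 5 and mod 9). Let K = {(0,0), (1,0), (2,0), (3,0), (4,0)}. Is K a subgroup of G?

Yes

|K| = 5 divides |G| = 45, consistent with Lagrange.
K contains the identity, every element's inverse is in K, and K is closed under +: it is a subgroup.
In fact K = ⟨(4,0)⟩.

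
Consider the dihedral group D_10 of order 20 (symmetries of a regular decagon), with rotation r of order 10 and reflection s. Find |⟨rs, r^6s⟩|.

4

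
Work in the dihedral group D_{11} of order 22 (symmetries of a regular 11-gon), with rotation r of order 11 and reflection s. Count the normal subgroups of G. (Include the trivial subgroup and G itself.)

3

G has 14 subgroups. Checking conjugation-invariance by order — order 1: 1/1 normal; order 2: 0/11 normal; order 11: 1/1 normal; order 22: 1/1 normal.
Total normal subgroups: 3.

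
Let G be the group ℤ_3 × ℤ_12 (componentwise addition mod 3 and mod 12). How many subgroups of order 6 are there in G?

4

|G| = 36 and 6 | 36, so subgroups of order 6 are possible by Lagrange.
The subgroups of order 6 are: {(0,0), (0,2), (0,4), (0,6), (0,8), (0,10)}; {(0,0), (0,6), (1,0), (1,6), (2,0), (2,6)}; {(0,0), (0,6), (1,4), (1,10), (2,2), (2,8)}; {(0,0), (0,6), (1,2), (1,8), (2,4), (2,10)}.
So G has 4 subgroups of order 6.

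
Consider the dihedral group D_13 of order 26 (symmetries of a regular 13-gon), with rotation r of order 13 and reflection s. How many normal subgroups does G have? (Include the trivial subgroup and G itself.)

3

G has 16 subgroups. Checking conjugation-invariance by order — order 1: 1/1 normal; order 2: 0/13 normal; order 13: 1/1 normal; order 26: 1/1 normal.
Total normal subgroups: 3.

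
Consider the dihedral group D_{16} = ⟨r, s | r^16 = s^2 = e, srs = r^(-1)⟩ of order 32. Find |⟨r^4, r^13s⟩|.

|⟨r^4⟩| = 4 and |⟨r^13s⟩| = 2, so |H| is a multiple of lcm(4, 2) = 4 and divides |G| = 32.
Closing under the operation: H = {e, r^4, r^8, r^12, rs, r^5s, r^9s, r^13s}, so |H| = 8.

8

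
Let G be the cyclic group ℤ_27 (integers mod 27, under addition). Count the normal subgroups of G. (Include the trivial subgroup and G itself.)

G is abelian, so every subgroup is normal.
G has 4 subgroups in total, hence 4 normal subgroups.

4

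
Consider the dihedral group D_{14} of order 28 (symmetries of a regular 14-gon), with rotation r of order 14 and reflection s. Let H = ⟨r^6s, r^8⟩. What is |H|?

14

|⟨r^6s⟩| = 2 and |⟨r^8⟩| = 7, so |H| is a multiple of lcm(2, 7) = 14 and divides |G| = 28.
Closing under the operation: H = {e, r^2, r^4, r^6, r^8, r^10, r^12, s, r^2s, r^4s, r^6s, r^8s, r^10s, r^12s}, so |H| = 14.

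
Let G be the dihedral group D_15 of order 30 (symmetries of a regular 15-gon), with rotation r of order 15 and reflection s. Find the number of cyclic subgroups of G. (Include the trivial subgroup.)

19

Each element a generates a cyclic subgroup ⟨a⟩; distinct elements may generate the same one (a cyclic group of order d has φ(d) generators).
Cyclic subgroups by order — order 1: 1; order 2: 15; order 3: 1; order 5: 1; order 15: 1.
Total: 19.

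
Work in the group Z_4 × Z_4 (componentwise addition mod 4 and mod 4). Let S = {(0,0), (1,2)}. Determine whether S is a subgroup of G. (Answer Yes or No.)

No

(1,2) ∈ S but its inverse (3,2) ∉ S, so S is not a subgroup.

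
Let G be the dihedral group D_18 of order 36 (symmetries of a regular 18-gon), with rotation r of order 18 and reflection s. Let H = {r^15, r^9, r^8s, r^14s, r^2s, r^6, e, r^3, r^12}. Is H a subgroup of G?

No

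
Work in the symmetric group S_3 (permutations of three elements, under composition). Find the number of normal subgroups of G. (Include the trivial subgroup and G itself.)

3

G has 6 subgroups. Checking conjugation-invariance by order — order 1: 1/1 normal; order 2: 0/3 normal; order 3: 1/1 normal; order 6: 1/1 normal.
Total normal subgroups: 3.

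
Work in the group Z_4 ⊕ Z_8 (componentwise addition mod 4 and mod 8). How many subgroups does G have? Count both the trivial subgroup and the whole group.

|G| = 32, so by Lagrange every subgroup order divides 32. Divisors: 1, 2, 4, 8, 16, 32.
Subgroups by order — order 1: 1; order 2: 3; order 4: 7; order 8: 7; order 16: 3; order 32: 1.
Total: 1 + 3 + 7 + 7 + 3 + 1 = 22.

22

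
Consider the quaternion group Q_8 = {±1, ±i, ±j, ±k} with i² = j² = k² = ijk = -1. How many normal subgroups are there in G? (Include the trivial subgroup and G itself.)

6

G has 6 subgroups. Checking conjugation-invariance by order — order 1: 1/1 normal; order 2: 1/1 normal; order 4: 3/3 normal; order 8: 1/1 normal.
Total normal subgroups: 6.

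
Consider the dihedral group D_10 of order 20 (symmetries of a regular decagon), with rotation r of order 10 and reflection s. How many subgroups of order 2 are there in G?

|G| = 20 and 2 | 20, so subgroups of order 2 are possible by Lagrange.
The subgroups of order 2 are: {e, r^2s}; {e, r^3s}; {e, r^4s}; {e, r^5}; … (11 in all).
So G has 11 subgroups of order 2.

11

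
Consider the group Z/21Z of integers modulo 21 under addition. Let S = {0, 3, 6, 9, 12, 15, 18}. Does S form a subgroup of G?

|S| = 7 divides |G| = 21, consistent with Lagrange.
S contains the identity, every element's inverse is in S, and S is closed under +: it is a subgroup.
In fact S = ⟨18⟩.

Yes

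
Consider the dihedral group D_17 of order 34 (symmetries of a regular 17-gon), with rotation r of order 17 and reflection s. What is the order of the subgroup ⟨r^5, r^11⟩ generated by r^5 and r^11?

|⟨r^5⟩| = 17 and |⟨r^11⟩| = 17, so |H| is a multiple of lcm(17, 17) = 17 and divides |G| = 34.
Closing under the operation: H = {e, r, r^2, r^3, r^4, r^5, r^6, r^7, r^8, r^9, r^10, r^11, r^12, r^13, r^14, r^15, r^16}, so |H| = 17.

17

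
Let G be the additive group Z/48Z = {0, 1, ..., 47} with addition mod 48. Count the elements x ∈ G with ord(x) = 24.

8

In a cyclic group of order 48, the number of elements of order d (for d | 48) is φ(d).
φ(24) = 8.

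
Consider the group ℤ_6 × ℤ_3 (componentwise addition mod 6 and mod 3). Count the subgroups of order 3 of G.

4

|G| = 18 and 3 | 18, so subgroups of order 3 are possible by Lagrange.
The subgroups of order 3 are: {(0,0), (0,1), (0,2)}; {(0,0), (2,0), (4,0)}; {(0,0), (2,1), (4,2)}; {(0,0), (2,2), (4,1)}.
So G has 4 subgroups of order 3.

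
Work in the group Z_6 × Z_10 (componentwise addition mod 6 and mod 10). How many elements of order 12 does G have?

0

An element (a,b) has order lcm(ord(a), ord(b)); count pairs with lcm equal to 12.
Enumerating gives 0 such elements.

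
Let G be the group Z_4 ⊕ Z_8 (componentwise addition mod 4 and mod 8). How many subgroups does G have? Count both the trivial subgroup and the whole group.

22

|G| = 32, so by Lagrange every subgroup order divides 32. Divisors: 1, 2, 4, 8, 16, 32.
Subgroups by order — order 1: 1; order 2: 3; order 4: 7; order 8: 7; order 16: 3; order 32: 1.
Total: 1 + 3 + 7 + 7 + 3 + 1 = 22.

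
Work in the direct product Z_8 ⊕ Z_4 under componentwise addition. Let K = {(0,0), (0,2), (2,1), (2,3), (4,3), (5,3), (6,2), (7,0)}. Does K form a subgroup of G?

(2,3) ∈ K but its inverse (6,1) ∉ K, so K is not a subgroup.

No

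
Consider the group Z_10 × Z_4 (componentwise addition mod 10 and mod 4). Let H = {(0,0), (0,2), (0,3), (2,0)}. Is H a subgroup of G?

(0,3) ∈ H but its inverse (0,1) ∉ H, so H is not a subgroup.

No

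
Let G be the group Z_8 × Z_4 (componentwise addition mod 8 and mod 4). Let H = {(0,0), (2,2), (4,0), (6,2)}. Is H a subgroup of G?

Yes

|H| = 4 divides |G| = 32, consistent with Lagrange.
H contains the identity, every element's inverse is in H, and H is closed under +: it is a subgroup.
In fact H = ⟨(6,2)⟩.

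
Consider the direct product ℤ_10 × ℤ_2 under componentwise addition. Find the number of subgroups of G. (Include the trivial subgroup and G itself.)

10

|G| = 20, so by Lagrange every subgroup order divides 20. Divisors: 1, 2, 4, 5, 10, 20.
Subgroups by order — order 1: 1; order 2: 3; order 4: 1; order 5: 1; order 10: 3; order 20: 1.
Total: 1 + 3 + 1 + 1 + 3 + 1 = 10.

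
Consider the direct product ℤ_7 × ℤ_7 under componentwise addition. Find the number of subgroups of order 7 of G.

8

|G| = 49 and 7 | 49, so subgroups of order 7 are possible by Lagrange.
The subgroups of order 7 are: {(0,0), (0,1), (0,2), (0,3), (0,4), (0,5), (0,6)}; {(0,0), (1,0), (2,0), (3,0), (4,0), (5,0), (6,0)}; {(0,0), (1,1), (2,2), (3,3), (4,4), (5,5), (6,6)}; {(0,0), (1,2), (2,4), (3,6), (4,1), (5,3), (6,5)}; … (8 in all).
So G has 8 subgroups of order 7.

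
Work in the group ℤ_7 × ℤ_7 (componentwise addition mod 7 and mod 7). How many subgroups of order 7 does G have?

|G| = 49 and 7 | 49, so subgroups of order 7 are possible by Lagrange.
The subgroups of order 7 are: {(0,0), (0,1), (0,2), (0,3), (0,4), (0,5), (0,6)}; {(0,0), (1,0), (2,0), (3,0), (4,0), (5,0), (6,0)}; {(0,0), (1,1), (2,2), (3,3), (4,4), (5,5), (6,6)}; {(0,0), (1,2), (2,4), (3,6), (4,1), (5,3), (6,5)}; … (8 in all).
So G has 8 subgroups of order 7.

8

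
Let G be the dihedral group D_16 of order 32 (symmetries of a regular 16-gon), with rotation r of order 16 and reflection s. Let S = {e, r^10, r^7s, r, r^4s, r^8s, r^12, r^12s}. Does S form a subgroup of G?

r^10 ∈ S but its inverse r^6 ∉ S, so S is not a subgroup.

No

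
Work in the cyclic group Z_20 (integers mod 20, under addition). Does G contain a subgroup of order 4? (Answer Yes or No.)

Yes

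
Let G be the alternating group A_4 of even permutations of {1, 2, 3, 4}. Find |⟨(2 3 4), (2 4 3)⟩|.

3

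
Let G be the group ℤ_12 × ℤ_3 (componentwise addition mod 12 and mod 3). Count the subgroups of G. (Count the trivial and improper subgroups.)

|G| = 36, so by Lagrange every subgroup order divides 36. Divisors: 1, 2, 3, 4, 6, 9, 12, 18, 36.
Subgroups by order — order 1: 1; order 2: 1; order 3: 4; order 4: 1; order 6: 4; order 9: 1; order 12: 4; order 18: 1; order 36: 1.
Total: 1 + 1 + 4 + 1 + 4 + 1 + 4 + 1 + 1 = 18.

18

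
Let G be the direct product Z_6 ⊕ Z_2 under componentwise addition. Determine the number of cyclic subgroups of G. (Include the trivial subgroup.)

Group the elements of G by the cyclic subgroup they generate; each cyclic subgroup of order d accounts for φ(d) elements.
Cyclic subgroups by order — order 1: 1; order 2: 3; order 3: 1; order 6: 3.
Total: 8.

8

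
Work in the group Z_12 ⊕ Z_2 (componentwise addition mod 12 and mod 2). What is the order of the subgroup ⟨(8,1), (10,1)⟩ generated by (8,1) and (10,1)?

12

|⟨(8,1)⟩| = 6 and |⟨(10,1)⟩| = 6, so |H| is a multiple of lcm(6, 6) = 6 and divides |G| = 24.
Closing under the operation: H = {(0,0), (0,1), (2,0), (2,1), (4,0), (4,1), (6,0), (6,1), (8,0), (8,1), (10,0), (10,1)}, so |H| = 12.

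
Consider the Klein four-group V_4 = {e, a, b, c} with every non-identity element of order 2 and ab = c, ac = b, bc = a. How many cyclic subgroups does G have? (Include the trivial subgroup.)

4

Group the elements of G by the cyclic subgroup they generate; each cyclic subgroup of order d accounts for φ(d) elements.
Cyclic subgroups by order — order 1: 1; order 2: 3.
Total: 4.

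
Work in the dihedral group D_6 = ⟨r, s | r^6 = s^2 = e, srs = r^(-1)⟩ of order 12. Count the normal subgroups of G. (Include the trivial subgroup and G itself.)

7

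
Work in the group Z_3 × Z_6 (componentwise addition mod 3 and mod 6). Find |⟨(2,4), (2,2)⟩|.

9

|⟨(2,4)⟩| = 3 and |⟨(2,2)⟩| = 3, so |H| is a multiple of lcm(3, 3) = 3 and divides |G| = 18.
Closing under the operation: H = {(0,0), (0,2), (0,4), (1,0), (1,2), (1,4), (2,0), (2,2), (2,4)}, so |H| = 9.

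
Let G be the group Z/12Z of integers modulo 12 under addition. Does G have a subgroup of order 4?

Yes

4 | 12. A subgroup of order 4 is {0, 3, 6, 9}.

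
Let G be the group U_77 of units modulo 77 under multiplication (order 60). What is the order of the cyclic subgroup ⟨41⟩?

10

Compute successive powers of 41 mod 77: 41, 64, 6, 15, 76, 36, 13, 71, …; 41^10 ≡ 1 (mod 77).
So |⟨41⟩| = 10.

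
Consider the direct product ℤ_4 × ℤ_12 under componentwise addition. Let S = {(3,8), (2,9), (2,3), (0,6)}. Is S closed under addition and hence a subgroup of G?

No

The identity (0,0) ∉ S, so S is not a subgroup.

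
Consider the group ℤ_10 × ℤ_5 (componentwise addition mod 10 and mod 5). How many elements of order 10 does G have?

An element (a,b) has order lcm(ord(a), ord(b)); count pairs with lcm equal to 10.
Enumerating gives 24 such elements.

24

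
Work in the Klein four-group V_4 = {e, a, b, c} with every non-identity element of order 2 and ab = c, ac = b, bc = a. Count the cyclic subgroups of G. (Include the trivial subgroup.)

4

Each element a generates a cyclic subgroup ⟨a⟩; distinct elements may generate the same one (a cyclic group of order d has φ(d) generators).
Cyclic subgroups by order — order 1: 1; order 2: 3.
Total: 4.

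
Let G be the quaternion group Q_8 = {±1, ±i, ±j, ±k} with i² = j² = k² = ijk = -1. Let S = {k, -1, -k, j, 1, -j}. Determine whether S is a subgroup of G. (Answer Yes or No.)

No

|S| = 6 does not divide |G| = 8, so by Lagrange S is not a subgroup.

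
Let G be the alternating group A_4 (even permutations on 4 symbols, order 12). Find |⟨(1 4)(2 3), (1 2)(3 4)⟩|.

4

|⟨(1 4)(2 3)⟩| = 2 and |⟨(1 2)(3 4)⟩| = 2, so |H| is a multiple of lcm(2, 2) = 2 and divides |G| = 12.
Closing under the operation: H = {e, (1 2)(3 4), (1 3)(2 4), (1 4)(2 3)}, so |H| = 4.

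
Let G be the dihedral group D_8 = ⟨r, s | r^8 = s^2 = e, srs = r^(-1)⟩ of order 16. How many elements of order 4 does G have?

2

The elements of order 4 are: r^2, r^6.
That's 2.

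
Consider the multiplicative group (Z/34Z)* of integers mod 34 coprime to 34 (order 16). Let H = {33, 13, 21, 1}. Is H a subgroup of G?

Yes

|H| = 4 divides |G| = 16, consistent with Lagrange.
H contains the identity, every element's inverse is in H, and H is closed under ·: it is a subgroup.
In fact H = ⟨21⟩.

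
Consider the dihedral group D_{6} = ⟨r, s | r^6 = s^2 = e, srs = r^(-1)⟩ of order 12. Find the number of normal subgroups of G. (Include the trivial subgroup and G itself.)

7

G has 16 subgroups. Checking conjugation-invariance by order — order 1: 1/1 normal; order 2: 1/7 normal; order 3: 1/1 normal; order 4: 0/3 normal; order 6: 3/3 normal; order 12: 1/1 normal.
Total normal subgroups: 7.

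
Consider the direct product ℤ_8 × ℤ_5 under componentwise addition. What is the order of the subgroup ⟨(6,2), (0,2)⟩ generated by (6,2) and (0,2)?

|⟨(6,2)⟩| = 20 and |⟨(0,2)⟩| = 5, so |H| is a multiple of lcm(20, 5) = 20 and divides |G| = 40.
Closing under the operation: H = {(0,0), (0,1), (0,2), (0,3), (0,4), (2,0), (2,1), (2,2), (2,3), (2,4), (4,0), (4,1), (4,2), (4,3), (4,4), (6,0), (6,1), (6,2), (6,3), (6,4)}, so |H| = 20.

20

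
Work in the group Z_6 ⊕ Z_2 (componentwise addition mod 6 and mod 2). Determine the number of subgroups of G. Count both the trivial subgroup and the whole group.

10

|G| = 12, so by Lagrange every subgroup order divides 12. Divisors: 1, 2, 3, 4, 6, 12.
Subgroups by order — order 1: 1; order 2: 3; order 3: 1; order 4: 1; order 6: 3; order 12: 1.
Total: 1 + 3 + 1 + 1 + 3 + 1 = 10.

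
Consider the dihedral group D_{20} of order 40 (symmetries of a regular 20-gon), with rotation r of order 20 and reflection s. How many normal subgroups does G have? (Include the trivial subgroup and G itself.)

G has 48 subgroups. Checking conjugation-invariance by order — order 1: 1/1 normal; order 2: 1/21 normal; order 4: 1/11 normal; order 5: 1/1 normal; order 8: 0/5 normal; order 10: 1/5 normal; order 20: 3/3 normal; order 40: 1/1 normal.
Total normal subgroups: 9.

9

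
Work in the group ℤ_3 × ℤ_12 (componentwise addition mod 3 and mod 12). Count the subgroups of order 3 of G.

|G| = 36 and 3 | 36, so subgroups of order 3 are possible by Lagrange.
The subgroups of order 3 are: {(0,0), (0,4), (0,8)}; {(0,0), (1,0), (2,0)}; {(0,0), (1,4), (2,8)}; {(0,0), (1,8), (2,4)}.
So G has 4 subgroups of order 3.

4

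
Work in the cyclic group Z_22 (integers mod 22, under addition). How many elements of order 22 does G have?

10

In a cyclic group of order 22, the number of elements of order d (for d | 22) is φ(d).
φ(22) = 10.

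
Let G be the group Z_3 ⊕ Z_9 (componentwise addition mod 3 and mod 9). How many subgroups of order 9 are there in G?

4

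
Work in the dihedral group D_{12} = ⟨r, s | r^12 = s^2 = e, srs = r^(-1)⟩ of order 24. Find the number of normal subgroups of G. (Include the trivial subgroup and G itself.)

9

G has 34 subgroups. Checking conjugation-invariance by order — order 1: 1/1 normal; order 2: 1/13 normal; order 3: 1/1 normal; order 4: 1/7 normal; order 6: 1/5 normal; order 8: 0/3 normal; order 12: 3/3 normal; order 24: 1/1 normal.
Total normal subgroups: 9.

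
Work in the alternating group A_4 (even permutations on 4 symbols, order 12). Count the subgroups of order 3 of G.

|G| = 12 and 3 | 12, so subgroups of order 3 are possible by Lagrange.
The subgroups of order 3 are: {e, (1 2 3), (1 3 2)}; {e, (1 2 4), (1 4 2)}; {e, (1 3 4), (1 4 3)}; {e, (2 3 4), (2 4 3)}.
So G has 4 subgroups of order 3.

4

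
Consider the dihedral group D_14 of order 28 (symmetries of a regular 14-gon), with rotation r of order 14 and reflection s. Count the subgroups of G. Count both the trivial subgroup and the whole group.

28

|G| = 28, so by Lagrange every subgroup order divides 28. Divisors: 1, 2, 4, 7, 14, 28.
Subgroups by order — order 1: 1; order 2: 15; order 4: 7; order 7: 1; order 14: 3; order 28: 1.
Total: 1 + 15 + 7 + 1 + 3 + 1 = 28.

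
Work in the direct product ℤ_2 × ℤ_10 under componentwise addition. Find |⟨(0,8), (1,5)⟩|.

10

|⟨(0,8)⟩| = 5 and |⟨(1,5)⟩| = 2, so |H| is a multiple of lcm(5, 2) = 10 and divides |G| = 20.
Closing under the operation: H = {(0,0), (0,2), (0,4), (0,6), (0,8), (1,1), (1,3), (1,5), (1,7), (1,9)}, so |H| = 10.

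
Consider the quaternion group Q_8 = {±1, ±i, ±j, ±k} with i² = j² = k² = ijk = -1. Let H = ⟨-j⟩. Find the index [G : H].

|⟨-j⟩| = 4 and |G| = 8.
By Lagrange, [G : H] = |G|/|H| = 8/4 = 2.

2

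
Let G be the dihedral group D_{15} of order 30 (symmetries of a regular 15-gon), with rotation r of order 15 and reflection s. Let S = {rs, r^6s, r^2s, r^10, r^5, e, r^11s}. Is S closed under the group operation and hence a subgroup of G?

No

|S| = 7 does not divide |G| = 30, so by Lagrange S is not a subgroup.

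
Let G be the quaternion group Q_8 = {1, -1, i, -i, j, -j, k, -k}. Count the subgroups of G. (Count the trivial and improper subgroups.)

|G| = 8, so by Lagrange every subgroup order divides 8. Divisors: 1, 2, 4, 8.
Subgroups by order — order 1: 1; order 2: 1; order 4: 3; order 8: 1.
Total: 1 + 1 + 3 + 1 = 6.

6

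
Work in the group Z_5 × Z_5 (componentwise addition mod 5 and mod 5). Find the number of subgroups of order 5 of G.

6

|G| = 25 and 5 | 25, so subgroups of order 5 are possible by Lagrange.
The subgroups of order 5 are: {(0,0), (0,1), (0,2), (0,3), (0,4)}; {(0,0), (1,0), (2,0), (3,0), (4,0)}; {(0,0), (1,1), (2,2), (3,3), (4,4)}; {(0,0), (1,2), (2,4), (3,1), (4,3)}; … (6 in all).
So G has 6 subgroups of order 5.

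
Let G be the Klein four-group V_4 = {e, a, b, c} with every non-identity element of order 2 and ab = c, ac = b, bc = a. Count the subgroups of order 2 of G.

|G| = 4 and 2 | 4, so subgroups of order 2 are possible by Lagrange.
The subgroups of order 2 are: {e, a}; {e, b}; {e, c}.
So G has 3 subgroups of order 2.

3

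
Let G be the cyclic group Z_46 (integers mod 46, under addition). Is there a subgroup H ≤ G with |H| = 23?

Yes

23 | 46. A subgroup of order 23 is {0, 2, 4, 6, 8, 10, 12, 14, 16, 18, 20, 22, 24, 26, 28, 30, 32, 34, 36, 38, 40, 42, 44}.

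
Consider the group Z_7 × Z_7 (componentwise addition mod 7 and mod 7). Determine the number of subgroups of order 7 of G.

|G| = 49 and 7 | 49, so subgroups of order 7 are possible by Lagrange.
The subgroups of order 7 are: {(0,0), (0,1), (0,2), (0,3), (0,4), (0,5), (0,6)}; {(0,0), (1,0), (2,0), (3,0), (4,0), (5,0), (6,0)}; {(0,0), (1,1), (2,2), (3,3), (4,4), (5,5), (6,6)}; {(0,0), (1,2), (2,4), (3,6), (4,1), (5,3), (6,5)}; … (8 in all).
So G has 8 subgroups of order 7.

8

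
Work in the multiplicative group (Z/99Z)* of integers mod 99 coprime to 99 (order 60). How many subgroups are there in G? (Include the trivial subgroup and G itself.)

20

|G| = 60, so by Lagrange every subgroup order divides 60. Divisors: 1, 2, 3, 4, 5, 6, 10, 12, 15, 20, 30, 60.
Subgroups by order — order 1: 1; order 2: 3; order 3: 1; order 4: 1; order 5: 1; order 6: 3; order 10: 3; order 12: 1; order 15: 1; order 20: 1; order 30: 3; order 60: 1.
Total: 1 + 3 + 1 + 1 + 1 + 3 + 3 + 1 + 1 + 1 + 3 + 1 = 20.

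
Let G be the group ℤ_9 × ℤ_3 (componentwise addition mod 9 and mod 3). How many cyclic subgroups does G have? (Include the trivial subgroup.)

8

Group the elements of G by the cyclic subgroup they generate; each cyclic subgroup of order d accounts for φ(d) elements.
Cyclic subgroups by order — order 1: 1; order 3: 4; order 9: 3.
Total: 8.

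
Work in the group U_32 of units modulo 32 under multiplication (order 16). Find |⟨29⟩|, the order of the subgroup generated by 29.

Compute successive powers of 29 mod 32: 29, 9, 5, 17, 13, 25, 21, 1; 29^8 ≡ 1 (mod 32).
So |⟨29⟩| = 8.

8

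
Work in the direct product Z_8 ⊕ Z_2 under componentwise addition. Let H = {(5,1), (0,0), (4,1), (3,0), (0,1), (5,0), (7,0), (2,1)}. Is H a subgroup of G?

(2,1) ∈ H but its inverse (6,1) ∉ H, so H is not a subgroup.

No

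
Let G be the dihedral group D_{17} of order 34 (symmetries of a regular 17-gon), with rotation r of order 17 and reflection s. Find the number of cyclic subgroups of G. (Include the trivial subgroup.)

A cyclic subgroup of order d is generated by each of its φ(d) elements of order d, so the cyclic subgroups of order d number (#elements of order d)/φ(d).
Cyclic subgroups by order — order 1: 1; order 2: 17; order 17: 1.
Total: 19.

19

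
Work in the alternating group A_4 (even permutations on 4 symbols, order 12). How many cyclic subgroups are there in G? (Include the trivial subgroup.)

8

Group the elements of G by the cyclic subgroup they generate; each cyclic subgroup of order d accounts for φ(d) elements.
Cyclic subgroups by order — order 1: 1; order 2: 3; order 3: 4.
Total: 8.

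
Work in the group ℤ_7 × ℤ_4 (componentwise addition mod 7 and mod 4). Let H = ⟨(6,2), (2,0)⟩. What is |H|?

|⟨(6,2)⟩| = 14 and |⟨(2,0)⟩| = 7, so |H| is a multiple of lcm(14, 7) = 14 and divides |G| = 28.
Closing under the operation: H = {(0,0), (0,2), (1,0), (1,2), (2,0), (2,2), (3,0), (3,2), (4,0), (4,2), (5,0), (5,2), (6,0), (6,2)}, so |H| = 14.

14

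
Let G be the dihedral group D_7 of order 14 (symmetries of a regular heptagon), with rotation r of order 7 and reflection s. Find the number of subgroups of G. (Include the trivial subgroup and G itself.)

|G| = 14, so by Lagrange every subgroup order divides 14. Divisors: 1, 2, 7, 14.
Subgroups by order — order 1: 1; order 2: 7; order 7: 1; order 14: 1.
Total: 1 + 7 + 1 + 1 = 10.

10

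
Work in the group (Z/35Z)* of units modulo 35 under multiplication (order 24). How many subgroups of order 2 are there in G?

|G| = 24 and 2 | 24, so subgroups of order 2 are possible by Lagrange.
The subgroups of order 2 are: {1, 29}; {1, 34}; {1, 6}.
So G has 3 subgroups of order 2.

3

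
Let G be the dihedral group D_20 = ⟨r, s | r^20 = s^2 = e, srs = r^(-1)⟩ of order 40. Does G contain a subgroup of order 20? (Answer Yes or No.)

Yes

20 | 40. A subgroup of order 20 is {e, r, r^2, r^3, r^4, r^5, r^6, r^7, r^8, r^9, r^10, r^11, r^12, r^13, r^14, r^15, r^16, r^17, r^18, r^19}.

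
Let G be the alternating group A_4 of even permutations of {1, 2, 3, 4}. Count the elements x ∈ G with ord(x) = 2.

3

The elements of order 2 are: (1 2)(3 4), (1 3)(2 4), (1 4)(2 3).
That's 3.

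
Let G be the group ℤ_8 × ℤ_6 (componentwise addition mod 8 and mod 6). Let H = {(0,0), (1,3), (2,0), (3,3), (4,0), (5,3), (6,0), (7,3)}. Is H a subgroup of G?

|H| = 8 divides |G| = 48, consistent with Lagrange.
H contains the identity, every element's inverse is in H, and H is closed under +: it is a subgroup.
In fact H = ⟨(7,3)⟩.

Yes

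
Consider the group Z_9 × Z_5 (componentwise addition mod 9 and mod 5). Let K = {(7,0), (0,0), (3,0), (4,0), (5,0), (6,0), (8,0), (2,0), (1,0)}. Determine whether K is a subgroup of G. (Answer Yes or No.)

Yes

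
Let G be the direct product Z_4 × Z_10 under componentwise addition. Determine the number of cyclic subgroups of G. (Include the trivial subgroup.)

Group the elements of G by the cyclic subgroup they generate; each cyclic subgroup of order d accounts for φ(d) elements.
Cyclic subgroups by order — order 1: 1; order 2: 3; order 4: 2; order 5: 1; order 10: 3; order 20: 2.
Total: 12.

12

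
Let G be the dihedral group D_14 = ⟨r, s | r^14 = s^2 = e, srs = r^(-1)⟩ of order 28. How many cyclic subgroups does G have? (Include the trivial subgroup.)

Each element a generates a cyclic subgroup ⟨a⟩; distinct elements may generate the same one (a cyclic group of order d has φ(d) generators).
Cyclic subgroups by order — order 1: 1; order 2: 15; order 7: 1; order 14: 1.
Total: 18.

18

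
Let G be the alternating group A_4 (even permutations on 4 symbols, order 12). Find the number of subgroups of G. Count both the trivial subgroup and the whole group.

10

|G| = 12, so by Lagrange every subgroup order divides 12. Divisors: 1, 2, 3, 4, 6, 12.
Subgroups by order — order 1: 1; order 2: 3; order 3: 4; order 4: 1; order 6: 0; order 12: 1.
Total: 1 + 3 + 4 + 1 + 0 + 1 = 10.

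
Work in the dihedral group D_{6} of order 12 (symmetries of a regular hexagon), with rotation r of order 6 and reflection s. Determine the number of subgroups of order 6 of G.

|G| = 12 and 6 | 12, so subgroups of order 6 are possible by Lagrange.
The subgroups of order 6 are: {e, r, r^2, r^3, r^4, r^5}; {e, r^2, r^4, s, r^2s, r^4s}; {e, r^2, r^4, rs, r^3s, r^5s}.
So G has 3 subgroups of order 6.

3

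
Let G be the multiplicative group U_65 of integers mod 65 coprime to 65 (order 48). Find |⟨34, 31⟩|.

8

|⟨34⟩| = 4 and |⟨31⟩| = 4, so |H| is a multiple of lcm(4, 4) = 4 and divides |G| = 48.
Closing under the operation: H = {1, 14, 21, 31, 34, 44, 51, 64}, so |H| = 8.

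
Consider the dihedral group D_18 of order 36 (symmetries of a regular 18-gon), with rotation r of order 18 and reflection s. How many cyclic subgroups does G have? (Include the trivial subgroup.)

24

Each element a generates a cyclic subgroup ⟨a⟩; distinct elements may generate the same one (a cyclic group of order d has φ(d) generators).
Cyclic subgroups by order — order 1: 1; order 2: 19; order 3: 1; order 6: 1; order 9: 1; order 18: 1.
Total: 24.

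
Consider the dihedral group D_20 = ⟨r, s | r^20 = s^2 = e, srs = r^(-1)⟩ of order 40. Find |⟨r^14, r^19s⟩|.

|⟨r^14⟩| = 10 and |⟨r^19s⟩| = 2, so |H| is a multiple of lcm(10, 2) = 10 and divides |G| = 40.
Closing under the operation: H = {e, r^2, r^4, r^6, r^8, r^10, r^12, r^14, r^16, r^18, rs, r^3s, r^5s, r^7s, r^9s, r^11s, r^13s, r^15s, r^17s, r^19s}, so |H| = 20.

20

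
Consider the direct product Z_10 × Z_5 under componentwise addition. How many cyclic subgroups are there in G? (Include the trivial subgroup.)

14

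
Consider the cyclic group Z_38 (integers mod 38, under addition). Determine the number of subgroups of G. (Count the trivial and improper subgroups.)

4

Subgroups of the cyclic group Z_38 correspond bijectively to divisors of 38.
Divisors of 38: 1, 2, 19, 38.
So Z_38 has 4 subgroups.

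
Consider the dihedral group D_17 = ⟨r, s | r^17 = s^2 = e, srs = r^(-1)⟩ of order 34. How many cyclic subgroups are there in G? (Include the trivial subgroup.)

Each element a generates a cyclic subgroup ⟨a⟩; distinct elements may generate the same one (a cyclic group of order d has φ(d) generators).
Cyclic subgroups by order — order 1: 1; order 2: 17; order 17: 1.
Total: 19.

19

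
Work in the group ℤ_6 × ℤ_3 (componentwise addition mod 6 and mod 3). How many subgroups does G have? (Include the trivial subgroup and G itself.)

|G| = 18, so by Lagrange every subgroup order divides 18. Divisors: 1, 2, 3, 6, 9, 18.
Subgroups by order — order 1: 1; order 2: 1; order 3: 4; order 6: 4; order 9: 1; order 18: 1.
Total: 1 + 1 + 4 + 4 + 1 + 1 = 12.

12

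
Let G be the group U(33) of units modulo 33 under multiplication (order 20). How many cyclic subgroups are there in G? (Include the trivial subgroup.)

8

A cyclic subgroup of order d is generated by each of its φ(d) elements of order d, so the cyclic subgroups of order d number (#elements of order d)/φ(d).
Cyclic subgroups by order — order 1: 1; order 2: 3; order 5: 1; order 10: 3.
Total: 8.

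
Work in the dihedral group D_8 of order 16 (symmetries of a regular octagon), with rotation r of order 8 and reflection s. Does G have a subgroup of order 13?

No

13 does not divide |G| = 16, so by Lagrange no subgroup of order 13 exists.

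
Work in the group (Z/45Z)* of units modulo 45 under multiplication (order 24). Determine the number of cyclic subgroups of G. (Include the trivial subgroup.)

Each element a generates a cyclic subgroup ⟨a⟩; distinct elements may generate the same one (a cyclic group of order d has φ(d) generators).
Cyclic subgroups by order — order 1: 1; order 2: 3; order 3: 1; order 4: 2; order 6: 3; order 12: 2.
Total: 12.

12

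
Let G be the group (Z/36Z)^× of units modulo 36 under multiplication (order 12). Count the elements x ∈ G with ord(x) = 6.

The elements of order 6 are: 5, 7, 11, 23, 29, 31.
That's 6.

6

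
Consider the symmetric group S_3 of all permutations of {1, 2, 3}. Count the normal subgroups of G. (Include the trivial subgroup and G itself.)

3

G has 6 subgroups. Checking conjugation-invariance by order — order 1: 1/1 normal; order 2: 0/3 normal; order 3: 1/1 normal; order 6: 1/1 normal.
Total normal subgroups: 3.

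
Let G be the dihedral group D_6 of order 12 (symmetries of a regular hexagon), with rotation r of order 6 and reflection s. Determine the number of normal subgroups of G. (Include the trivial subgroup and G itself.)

G has 16 subgroups. Checking conjugation-invariance by order — order 1: 1/1 normal; order 2: 1/7 normal; order 3: 1/1 normal; order 4: 0/3 normal; order 6: 3/3 normal; order 12: 1/1 normal.
Total normal subgroups: 7.

7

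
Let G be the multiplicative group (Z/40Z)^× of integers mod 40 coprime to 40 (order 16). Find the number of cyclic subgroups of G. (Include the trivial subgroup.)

A cyclic subgroup of order d is generated by each of its φ(d) elements of order d, so the cyclic subgroups of order d number (#elements of order d)/φ(d).
Cyclic subgroups by order — order 1: 1; order 2: 7; order 4: 4.
Total: 12.

12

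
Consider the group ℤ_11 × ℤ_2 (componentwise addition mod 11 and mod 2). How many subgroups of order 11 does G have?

|G| = 22 and 11 | 22, so subgroups of order 11 are possible by Lagrange.
The subgroups of order 11 are: {(0,0), (1,0), (2,0), (3,0), (4,0), (5,0), (6,0), (7,0), (8,0), (9,0), (10,0)}.
So G has 1 subgroup of order 11.

1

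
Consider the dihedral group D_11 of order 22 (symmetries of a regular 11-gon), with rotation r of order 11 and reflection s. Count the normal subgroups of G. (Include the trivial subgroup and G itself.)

3

G has 14 subgroups. Checking conjugation-invariance by order — order 1: 1/1 normal; order 2: 0/11 normal; order 11: 1/1 normal; order 22: 1/1 normal.
Total normal subgroups: 3.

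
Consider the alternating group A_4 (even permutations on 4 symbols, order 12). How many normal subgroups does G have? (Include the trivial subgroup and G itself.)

3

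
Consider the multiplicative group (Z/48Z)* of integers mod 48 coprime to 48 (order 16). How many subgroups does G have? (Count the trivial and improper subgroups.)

27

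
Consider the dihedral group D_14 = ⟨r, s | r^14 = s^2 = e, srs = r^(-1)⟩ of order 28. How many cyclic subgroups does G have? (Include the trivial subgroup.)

18

A cyclic subgroup of order d is generated by each of its φ(d) elements of order d, so the cyclic subgroups of order d number (#elements of order d)/φ(d).
Cyclic subgroups by order — order 1: 1; order 2: 15; order 7: 1; order 14: 1.
Total: 18.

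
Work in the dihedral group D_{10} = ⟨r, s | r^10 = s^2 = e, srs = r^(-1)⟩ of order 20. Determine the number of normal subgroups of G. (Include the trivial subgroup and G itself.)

7

G has 22 subgroups. Checking conjugation-invariance by order — order 1: 1/1 normal; order 2: 1/11 normal; order 4: 0/5 normal; order 5: 1/1 normal; order 10: 3/3 normal; order 20: 1/1 normal.
Total normal subgroups: 7.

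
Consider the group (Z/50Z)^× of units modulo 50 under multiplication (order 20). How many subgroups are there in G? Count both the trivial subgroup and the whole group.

|G| = 20, so by Lagrange every subgroup order divides 20. Divisors: 1, 2, 4, 5, 10, 20.
Subgroups by order — order 1: 1; order 2: 1; order 4: 1; order 5: 1; order 10: 1; order 20: 1.
Total: 1 + 1 + 1 + 1 + 1 + 1 = 6.

6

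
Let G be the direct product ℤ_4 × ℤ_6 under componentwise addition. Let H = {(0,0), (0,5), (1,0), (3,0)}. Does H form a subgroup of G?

No

(0,5) ∈ H but its inverse (0,1) ∉ H, so H is not a subgroup.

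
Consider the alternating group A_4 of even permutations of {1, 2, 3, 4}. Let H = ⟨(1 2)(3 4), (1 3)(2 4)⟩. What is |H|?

|⟨(1 2)(3 4)⟩| = 2 and |⟨(1 3)(2 4)⟩| = 2, so |H| is a multiple of lcm(2, 2) = 2 and divides |G| = 12.
Closing under the operation: H = {e, (1 2)(3 4), (1 3)(2 4), (1 4)(2 3)}, so |H| = 4.

4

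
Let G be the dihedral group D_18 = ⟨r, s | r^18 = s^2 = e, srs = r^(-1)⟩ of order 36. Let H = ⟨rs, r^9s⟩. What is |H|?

18

|⟨rs⟩| = 2 and |⟨r^9s⟩| = 2, so |H| is a multiple of lcm(2, 2) = 2 and divides |G| = 36.
Closing under the operation: H = {e, r^2, r^4, r^6, r^8, r^10, r^12, r^14, r^16, rs, r^3s, r^5s, r^7s, r^9s, r^11s, r^13s, r^15s, r^17s}, so |H| = 18.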